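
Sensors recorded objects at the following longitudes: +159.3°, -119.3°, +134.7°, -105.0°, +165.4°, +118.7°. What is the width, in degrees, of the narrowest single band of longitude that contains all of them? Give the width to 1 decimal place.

136.3°

Sort the longitudes: -119.3°, -105.0°, +118.7°, +134.7°, +159.3°, +165.4°.
Eastward gaps between consecutive values (wrapping around): 14.3°, 223.7°, 16.0°, 24.6°, 6.1°, 75.3°.
Largest gap = 223.7° ⇒ minimal covering band is its complement: 360° − 223.7° = 136.3°.
Band runs from +118.7° eastward to -105.0°, crossing the antimeridian.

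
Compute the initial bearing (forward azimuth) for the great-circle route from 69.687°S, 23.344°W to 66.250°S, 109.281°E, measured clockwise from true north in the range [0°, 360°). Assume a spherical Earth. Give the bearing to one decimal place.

152.7°

Δλ = 109.281 − -23.344 = 132.625°.
θ = atan2( sin Δλ · cos φ₂ , cos φ₁ · sin φ₂ − sin φ₁ · cos φ₂ · cos Δλ )
  = atan2(0.29634, -0.57353) = 152.675° → normalised to [0°, 360°): 152.675°.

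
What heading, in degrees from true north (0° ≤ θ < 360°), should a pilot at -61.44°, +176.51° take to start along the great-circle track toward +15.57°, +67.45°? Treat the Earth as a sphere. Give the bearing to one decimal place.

Δλ = 67.45 − 176.51 = -109.06°.
θ = atan2( sin Δλ · cos φ₂ , cos φ₁ · sin φ₂ − sin φ₁ · cos φ₂ · cos Δλ )
  = atan2(-0.91049, -0.14797) = -99.231° → normalised to [0°, 360°): 260.769°.

260.8°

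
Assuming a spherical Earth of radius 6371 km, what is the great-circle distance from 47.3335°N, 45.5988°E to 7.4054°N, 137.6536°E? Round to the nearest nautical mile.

Δλ = 137.6536 − 45.5988 = 92.0548°.
Δφ = 7.4054 − 47.3335 = -39.9281°.
a = sin²(Δφ/2) + cos φ₁ · cos φ₂ · sin²(Δλ/2) = 0.464662.
c = 2·atan2(√a, √(1−a)) = 1.50006 rad → d = 6371·c ≈ 9556.89 km ≈ 5160.31 nmi.

5160 nmi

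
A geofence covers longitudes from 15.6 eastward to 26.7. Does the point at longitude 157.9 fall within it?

Band width going east from +15.6° to +26.7°: ((26.7 − 15.6) mod 360) = 11.1°.
Offset of +157.9° east of the west edge: ((157.9 − 15.6) mod 360) = 142.3°.
142.3° > 11.1° ⇒ outside.

No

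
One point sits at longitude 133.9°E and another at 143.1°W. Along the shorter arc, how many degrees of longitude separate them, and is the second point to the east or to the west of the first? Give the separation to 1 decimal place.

83.0° east

Raw difference: -143.1 − 133.9 = -277.0°.
Normalise into (−180°, 180°]: -277.0° + 360° = 83.0°.
Positive ⇒ the second point lies to the east; separation 83.0°.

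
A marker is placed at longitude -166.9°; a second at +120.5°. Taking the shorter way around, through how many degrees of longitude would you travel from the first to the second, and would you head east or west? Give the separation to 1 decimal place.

72.6° west

Raw difference: 120.5 − -166.9 = 287.4°.
Normalise into (−180°, 180°]: 287.4° − 360° = -72.6°.
Negative ⇒ the second point lies to the west; separation 72.6°.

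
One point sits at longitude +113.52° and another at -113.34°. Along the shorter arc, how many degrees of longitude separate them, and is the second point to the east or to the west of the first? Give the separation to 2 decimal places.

Raw difference: -113.34 − 113.52 = -226.86°.
Normalise into (−180°, 180°]: -226.86° + 360° = 133.14°.
Positive ⇒ the second point lies to the east; separation 133.14°.

133.14° east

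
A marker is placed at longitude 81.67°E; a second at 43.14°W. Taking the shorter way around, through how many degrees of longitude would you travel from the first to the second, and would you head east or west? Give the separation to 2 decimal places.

124.81° west

Raw difference: -43.14 − 81.67 = -124.81°.
Normalise into (−180°, 180°]: -124.81° stays -124.81°.
Negative ⇒ the second point lies to the west; separation 124.81°.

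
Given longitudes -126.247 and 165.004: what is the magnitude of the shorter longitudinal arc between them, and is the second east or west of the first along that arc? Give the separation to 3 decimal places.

68.749° west

Raw difference: 165.004 − -126.247 = 291.251°.
Normalise into (−180°, 180°]: 291.251° − 360° = -68.749°.
Negative ⇒ the second point lies to the west; separation 68.749°.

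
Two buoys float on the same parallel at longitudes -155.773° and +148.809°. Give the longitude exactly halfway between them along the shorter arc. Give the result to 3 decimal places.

+176.518°

Signed shortest Δλ from -155.773° to +148.809° is -55.418°.
Midpoint longitude = -155.773° + (-55.418°)/2 = -155.773° − 27.709° = -183.482°.
Normalise into (−180°, 180°]: +176.518°.
(The naïve average (-155.773 + +148.809)/2 = -3.482° is on the wrong side of the globe.)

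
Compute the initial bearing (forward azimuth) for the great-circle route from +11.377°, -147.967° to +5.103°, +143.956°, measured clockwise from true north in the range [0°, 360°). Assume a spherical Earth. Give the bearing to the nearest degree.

271°

Δλ = 143.956 − -147.967 = 291.923°; wrapped into (−180°, 180°]: -68.077°.
θ = atan2( sin Δλ · cos φ₂ , cos φ₁ · sin φ₂ − sin φ₁ · cos φ₂ · cos Δλ )
  = atan2(-0.92401, 0.01384) = -89.142° → normalised to [0°, 360°): 270.858°.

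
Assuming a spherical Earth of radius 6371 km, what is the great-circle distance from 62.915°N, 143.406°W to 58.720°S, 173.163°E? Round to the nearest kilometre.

Δλ = 173.163 − -143.406 = 316.569°; wrapped into (−180°, 180°]: -43.431°.
Δφ = -58.720 − 62.915 = -121.635°.
a = sin²(Δφ/2) + cos φ₁ · cos φ₂ · sin²(Δλ/2) = 0.794617.
c = 2·atan2(√a, √(1−a)) = 2.20091 rad → d = 6371·c ≈ 14021.98 km.

14022 km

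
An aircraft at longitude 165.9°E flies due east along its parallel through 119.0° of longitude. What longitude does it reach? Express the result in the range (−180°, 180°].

Start at +165.9°; shift +119.0° → +284.9°.
+284.9° lies outside (−180°, 180°]; subtract 360° → -75.1°.

75.1°W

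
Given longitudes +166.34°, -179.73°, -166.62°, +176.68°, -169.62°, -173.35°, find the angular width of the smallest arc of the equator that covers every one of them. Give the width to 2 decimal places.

27.04°

Sort the longitudes: -179.73°, -173.35°, -169.62°, -166.62°, +166.34°, +176.68°.
Eastward gaps between consecutive values (wrapping around): 6.38°, 3.73°, 3.00°, 332.96°, 10.34°, 3.59°.
Largest gap = 332.96° ⇒ minimal covering band is its complement: 360° − 332.96° = 27.04°.
Band runs from +166.34° eastward to -166.62°, crossing the antimeridian.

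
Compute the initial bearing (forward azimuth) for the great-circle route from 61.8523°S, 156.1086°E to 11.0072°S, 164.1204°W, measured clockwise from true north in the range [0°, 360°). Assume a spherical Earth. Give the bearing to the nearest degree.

Δλ = -164.1204 − 156.1086 = -320.2290°; wrapped into (−180°, 180°]: 39.7710°.
θ = atan2( sin Δλ · cos φ₂ , cos φ₁ · sin φ₂ − sin φ₁ · cos φ₂ · cos Δλ )
  = atan2(0.62795, 0.57517) = 47.512° → normalised to [0°, 360°): 47.512°.

48°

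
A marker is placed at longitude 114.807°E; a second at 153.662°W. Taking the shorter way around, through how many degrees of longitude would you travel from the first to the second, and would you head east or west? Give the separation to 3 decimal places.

Raw difference: -153.662 − 114.807 = -268.469°.
Normalise into (−180°, 180°]: -268.469° + 360° = 91.531°.
Positive ⇒ the second point lies to the east; separation 91.531°.

91.531° east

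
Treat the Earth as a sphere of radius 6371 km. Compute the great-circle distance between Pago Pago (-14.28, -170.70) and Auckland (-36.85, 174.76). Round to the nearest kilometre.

Δλ = 174.76 − -170.70 = 345.46°; wrapped into (−180°, 180°]: -14.54°.
Δφ = -36.85 − -14.28 = -22.57°.
a = sin²(Δφ/2) + cos φ₁ · cos φ₂ · sin²(Δλ/2) = 0.050713.
c = 2·atan2(√a, √(1−a)) = 0.45429 rad → d = 6371·c ≈ 2894.26 km.

2894 km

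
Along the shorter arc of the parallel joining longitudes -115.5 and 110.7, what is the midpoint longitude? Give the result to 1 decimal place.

Signed shortest Δλ from -115.5° to +110.7° is -133.8°.
Midpoint longitude = -115.5° + (-133.8°)/2 = -115.5° − 66.9° = -182.4°.
Normalise into (−180°, 180°]: +177.6°.
(The naïve average (-115.5 + +110.7)/2 = -2.4° is on the wrong side of the globe.)

+177.6°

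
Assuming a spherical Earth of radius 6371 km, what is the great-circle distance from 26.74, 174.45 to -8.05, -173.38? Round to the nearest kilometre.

4085 km

Δλ = -173.38 − 174.45 = -347.83°; wrapped into (−180°, 180°]: 12.17°.
Δφ = -8.05 − 26.74 = -34.79°.
a = sin²(Δφ/2) + cos φ₁ · cos φ₂ · sin²(Δλ/2) = 0.099312.
c = 2·atan2(√a, √(1−a)) = 0.64120 rad → d = 6371·c ≈ 4085.11 km.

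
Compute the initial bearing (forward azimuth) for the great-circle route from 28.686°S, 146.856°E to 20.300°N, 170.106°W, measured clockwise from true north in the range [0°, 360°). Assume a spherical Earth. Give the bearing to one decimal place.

45.3°

Δλ = -170.106 − 146.856 = -316.962°; wrapped into (−180°, 180°]: 43.038°.
θ = atan2( sin Δλ · cos φ₂ , cos φ₁ · sin φ₂ − sin φ₁ · cos φ₂ · cos Δλ )
  = atan2(0.64009, 0.63340) = 45.301° → normalised to [0°, 360°): 45.301°.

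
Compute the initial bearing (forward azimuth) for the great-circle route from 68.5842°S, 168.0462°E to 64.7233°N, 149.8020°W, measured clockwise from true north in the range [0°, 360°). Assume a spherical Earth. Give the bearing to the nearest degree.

Δλ = -149.8020 − 168.0462 = -317.8482°; wrapped into (−180°, 180°]: 42.1518°.
θ = atan2( sin Δλ · cos φ₂ , cos φ₁ · sin φ₂ − sin φ₁ · cos φ₂ · cos Δλ )
  = atan2(0.28655, 0.62488) = 24.635° → normalised to [0°, 360°): 24.635°.

25°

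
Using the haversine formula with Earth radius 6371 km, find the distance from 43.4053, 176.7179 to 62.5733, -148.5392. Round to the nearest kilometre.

3087 km

Δλ = -148.5392 − 176.7179 = -325.2571°; wrapped into (−180°, 180°]: 34.7429°.
Δφ = 62.5733 − 43.4053 = 19.1680°.
a = sin²(Δφ/2) + cos φ₁ · cos φ₂ · sin²(Δλ/2) = 0.057550.
c = 2·atan2(√a, √(1−a)) = 0.48452 rad → d = 6371·c ≈ 3086.87 km.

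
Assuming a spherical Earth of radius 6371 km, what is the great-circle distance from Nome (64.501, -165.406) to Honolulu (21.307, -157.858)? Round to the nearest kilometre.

Δλ = -157.858 − -165.406 = 7.548°.
Δφ = 21.307 − 64.501 = -43.194°.
a = sin²(Δφ/2) + cos φ₁ · cos φ₂ · sin²(Δλ/2) = 0.137217.
c = 2·atan2(√a, √(1−a)) = 0.75894 rad → d = 6371·c ≈ 4835.21 km.

4835 km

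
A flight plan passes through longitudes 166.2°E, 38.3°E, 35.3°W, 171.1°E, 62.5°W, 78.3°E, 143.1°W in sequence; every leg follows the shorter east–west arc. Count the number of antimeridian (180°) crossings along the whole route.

3

Leg 1: +166.2° → +38.3°, shortest Δλ = -127.9° (west) — does not cross 180°.
Leg 2: +38.3° → -35.3°, shortest Δλ = -73.6° (west) — does not cross 180°.
Leg 3: -35.3° → +171.1°, shortest Δλ = -153.6° (west) — crosses 180°.
Leg 4: +171.1° → -62.5°, shortest Δλ = 126.4° (east) — crosses 180°.
Leg 5: -62.5° → +78.3°, shortest Δλ = 140.8° (east) — does not cross 180°.
Leg 6: +78.3° → -143.1°, shortest Δλ = 138.6° (east) — crosses 180°.
Total crossings: 3.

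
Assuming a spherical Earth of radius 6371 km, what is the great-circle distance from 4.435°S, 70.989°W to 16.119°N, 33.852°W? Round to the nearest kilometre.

4680 km

Δλ = -33.852 − -70.989 = 37.137°.
Δφ = 16.119 − -4.435 = 20.554°.
a = sin²(Δφ/2) + cos φ₁ · cos φ₂ · sin²(Δλ/2) = 0.128954.
c = 2·atan2(√a, √(1−a)) = 0.73461 rad → d = 6371·c ≈ 4680.20 km.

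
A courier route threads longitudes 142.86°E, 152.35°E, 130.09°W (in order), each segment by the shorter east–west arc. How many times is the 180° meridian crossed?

Leg 1: +142.86° → +152.35°, shortest Δλ = 9.49° (east) — does not cross 180°.
Leg 2: +152.35° → -130.09°, shortest Δλ = 77.56° (east) — crosses 180°.
Total crossings: 1.

1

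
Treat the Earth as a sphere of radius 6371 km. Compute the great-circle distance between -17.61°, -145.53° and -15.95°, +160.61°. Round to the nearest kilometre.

5718 km

Δλ = 160.61 − -145.53 = 306.14°; wrapped into (−180°, 180°]: -53.86°.
Δφ = -15.95 − -17.61 = 1.66°.
a = sin²(Δφ/2) + cos φ₁ · cos φ₂ · sin²(Δλ/2) = 0.188191.
c = 2·atan2(√a, √(1−a)) = 0.89743 rad → d = 6371·c ≈ 5717.55 km.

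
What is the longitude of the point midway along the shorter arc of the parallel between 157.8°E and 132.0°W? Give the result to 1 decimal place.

Signed shortest Δλ from +157.8° to -132.0° is +70.2°.
Midpoint longitude = +157.8° + (+70.2°)/2 = +157.8° + 35.1° = +192.9°.
Normalise into (−180°, 180°]: -167.1°.
(The naïve average (+157.8 + -132.0)/2 = 12.9° is on the wrong side of the globe.)

167.1°W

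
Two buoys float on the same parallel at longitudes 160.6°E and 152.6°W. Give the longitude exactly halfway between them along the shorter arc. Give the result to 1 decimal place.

Signed shortest Δλ from +160.6° to -152.6° is +46.8°.
Midpoint longitude = +160.6° + (+46.8°)/2 = +160.6° + 23.4° = +184.0°.
Normalise into (−180°, 180°]: -176.0°.
(The naïve average (+160.6 + -152.6)/2 = 4.0° is on the wrong side of the globe.)

176.0°W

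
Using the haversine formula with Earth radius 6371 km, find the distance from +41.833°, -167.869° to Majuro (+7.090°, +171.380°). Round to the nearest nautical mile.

Δλ = 171.380 − -167.869 = 339.249°; wrapped into (−180°, 180°]: -20.751°.
Δφ = 7.090 − 41.833 = -34.743°.
a = sin²(Δφ/2) + cos φ₁ · cos φ₂ · sin²(Δλ/2) = 0.113124.
c = 2·atan2(√a, √(1−a)) = 0.68605 rad → d = 6371·c ≈ 4370.85 km ≈ 2360.07 nmi.

2360 nmi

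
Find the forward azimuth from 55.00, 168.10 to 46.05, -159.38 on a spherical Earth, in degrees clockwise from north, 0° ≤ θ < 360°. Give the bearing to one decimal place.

100.1°

Δλ = -159.38 − 168.10 = -327.48°; wrapped into (−180°, 180°]: 32.52°.
θ = atan2( sin Δλ · cos φ₂ , cos φ₁ · sin φ₂ − sin φ₁ · cos φ₂ · cos Δλ )
  = atan2(0.37311, -0.06643) = 100.096° → normalised to [0°, 360°): 100.096°.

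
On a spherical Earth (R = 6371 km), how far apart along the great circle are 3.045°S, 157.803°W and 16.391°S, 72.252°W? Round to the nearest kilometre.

Δλ = -72.252 − -157.803 = 85.551°.
Δφ = -16.391 − -3.045 = -13.346°.
a = sin²(Δφ/2) + cos φ₁ · cos φ₂ · sin²(Δλ/2) = 0.455348.
c = 2·atan2(√a, √(1−a)) = 1.48137 rad → d = 6371·c ≈ 9437.83 km.

9438 km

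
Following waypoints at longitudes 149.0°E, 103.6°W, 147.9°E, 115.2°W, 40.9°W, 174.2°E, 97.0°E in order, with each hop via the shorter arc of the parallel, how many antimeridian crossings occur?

Leg 1: +149.0° → -103.6°, shortest Δλ = 107.4° (east) — crosses 180°.
Leg 2: -103.6° → +147.9°, shortest Δλ = -108.5° (west) — crosses 180°.
Leg 3: +147.9° → -115.2°, shortest Δλ = 96.9° (east) — crosses 180°.
Leg 4: -115.2° → -40.9°, shortest Δλ = 74.3° (east) — does not cross 180°.
Leg 5: -40.9° → +174.2°, shortest Δλ = -144.9° (west) — crosses 180°.
Leg 6: +174.2° → +97.0°, shortest Δλ = -77.2° (west) — does not cross 180°.
Total crossings: 4.

4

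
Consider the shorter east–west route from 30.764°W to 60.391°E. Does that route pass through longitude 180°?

No

Signed shortest Δλ = ((60.391 − -30.764 + 180) mod 360) − 180 = 91.155°.
Going east by 91.155° from -30.764° reaches +60.391° without touching 180°.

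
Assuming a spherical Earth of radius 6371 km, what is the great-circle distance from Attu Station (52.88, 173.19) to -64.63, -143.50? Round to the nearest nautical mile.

7335 nmi

Δλ = -143.50 − 173.19 = -316.69°; wrapped into (−180°, 180°]: 43.31°.
Δφ = -64.63 − 52.88 = -117.51°.
a = sin²(Δφ/2) + cos φ₁ · cos φ₂ · sin²(Δλ/2) = 0.766162.
c = 2·atan2(√a, √(1−a)) = 2.13214 rad → d = 6371·c ≈ 13583.87 km ≈ 7334.70 nmi.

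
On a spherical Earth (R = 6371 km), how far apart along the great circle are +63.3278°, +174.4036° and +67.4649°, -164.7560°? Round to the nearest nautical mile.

Δλ = -164.7560 − 174.4036 = -339.1596°; wrapped into (−180°, 180°]: 20.8404°.
Δφ = 67.4649 − 63.3278 = 4.1371°.
a = sin²(Δφ/2) + cos φ₁ · cos φ₂ · sin²(Δλ/2) = 0.006931.
c = 2·atan2(√a, √(1−a)) = 0.16669 rad → d = 6371·c ≈ 1062.00 km ≈ 573.43 nmi.

573 nmi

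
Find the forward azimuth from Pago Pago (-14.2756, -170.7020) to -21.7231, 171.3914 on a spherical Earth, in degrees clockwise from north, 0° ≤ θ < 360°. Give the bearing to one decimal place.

243.8°

Δλ = 171.3914 − -170.7020 = 342.0934°; wrapped into (−180°, 180°]: -17.9066°.
θ = atan2( sin Δλ · cos φ₂ , cos φ₁ · sin φ₂ − sin φ₁ · cos φ₂ · cos Δλ )
  = atan2(-0.28563, -0.14071) = -116.227° → normalised to [0°, 360°): 243.773°.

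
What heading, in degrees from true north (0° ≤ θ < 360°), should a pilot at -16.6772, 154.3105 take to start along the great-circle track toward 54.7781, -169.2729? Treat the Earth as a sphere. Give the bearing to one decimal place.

20.5°

Δλ = -169.2729 − 154.3105 = -323.5834°; wrapped into (−180°, 180°]: 36.4166°.
θ = atan2( sin Δλ · cos φ₂ , cos φ₁ · sin φ₂ − sin φ₁ · cos φ₂ · cos Δλ )
  = atan2(0.34239, 0.91575) = 20.500° → normalised to [0°, 360°): 20.500°.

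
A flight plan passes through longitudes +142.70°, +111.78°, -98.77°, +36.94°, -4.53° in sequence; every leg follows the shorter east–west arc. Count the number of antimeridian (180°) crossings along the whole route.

Leg 1: +142.70° → +111.78°, shortest Δλ = -30.92° (west) — does not cross 180°.
Leg 2: +111.78° → -98.77°, shortest Δλ = 149.45° (east) — crosses 180°.
Leg 3: -98.77° → +36.94°, shortest Δλ = 135.71° (east) — does not cross 180°.
Leg 4: +36.94° → -4.53°, shortest Δλ = -41.47° (west) — does not cross 180°.
Total crossings: 1.

1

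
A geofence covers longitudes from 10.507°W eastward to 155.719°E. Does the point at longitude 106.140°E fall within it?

Band width going east from -10.507° to +155.719°: ((155.719 − -10.507) mod 360) = 166.226°.
Offset of +106.140° east of the west edge: ((106.140 − -10.507) mod 360) = 116.647°.
116.647° ≤ 166.226° ⇒ inside.

Yes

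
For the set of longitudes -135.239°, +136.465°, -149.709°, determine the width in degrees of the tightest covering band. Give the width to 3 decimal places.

Sort the longitudes: -149.709°, -135.239°, +136.465°.
Eastward gaps between consecutive values (wrapping around): 14.470°, 271.704°, 73.826°.
Largest gap = 271.704° ⇒ minimal covering band is its complement: 360° − 271.704° = 88.296°.
Band runs from +136.465° eastward to -135.239°, crossing the antimeridian.

88.296°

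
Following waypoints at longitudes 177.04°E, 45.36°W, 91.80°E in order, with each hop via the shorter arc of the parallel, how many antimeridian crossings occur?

1

Leg 1: +177.04° → -45.36°, shortest Δλ = 137.6° (east) — crosses 180°.
Leg 2: -45.36° → +91.80°, shortest Δλ = 137.16° (east) — does not cross 180°.
Total crossings: 1.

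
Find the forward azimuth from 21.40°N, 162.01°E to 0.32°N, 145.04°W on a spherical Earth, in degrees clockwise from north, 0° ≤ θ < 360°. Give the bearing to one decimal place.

105.1°

Δλ = -145.04 − 162.01 = -307.05°; wrapped into (−180°, 180°]: 52.95°.
θ = atan2( sin Δλ · cos φ₂ , cos φ₁ · sin φ₂ − sin φ₁ · cos φ₂ · cos Δλ )
  = atan2(0.79810, -0.21464) = 105.053° → normalised to [0°, 360°): 105.053°.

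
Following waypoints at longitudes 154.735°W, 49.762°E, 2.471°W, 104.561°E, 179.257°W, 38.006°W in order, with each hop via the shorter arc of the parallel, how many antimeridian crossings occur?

2

Leg 1: -154.735° → +49.762°, shortest Δλ = -155.503° (west) — crosses 180°.
Leg 2: +49.762° → -2.471°, shortest Δλ = -52.233° (west) — does not cross 180°.
Leg 3: -2.471° → +104.561°, shortest Δλ = 107.032° (east) — does not cross 180°.
Leg 4: +104.561° → -179.257°, shortest Δλ = 76.182° (east) — crosses 180°.
Leg 5: -179.257° → -38.006°, shortest Δλ = 141.251° (east) — does not cross 180°.
Total crossings: 2.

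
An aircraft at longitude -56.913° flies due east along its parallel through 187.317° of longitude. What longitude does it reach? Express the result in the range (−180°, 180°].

+130.404°

Start at -56.913°; shift +187.317° → +130.404°.
+130.404° already lies in (−180°, 180°].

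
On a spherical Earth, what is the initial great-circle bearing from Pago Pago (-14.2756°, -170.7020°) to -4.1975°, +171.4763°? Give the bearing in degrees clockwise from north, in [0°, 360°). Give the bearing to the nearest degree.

298°

Δλ = 171.4763 − -170.7020 = 342.1783°; wrapped into (−180°, 180°]: -17.8217°.
θ = atan2( sin Δλ · cos φ₂ , cos φ₁ · sin φ₂ − sin φ₁ · cos φ₂ · cos Δλ )
  = atan2(-0.30523, 0.16319) = -61.869° → normalised to [0°, 360°): 298.131°.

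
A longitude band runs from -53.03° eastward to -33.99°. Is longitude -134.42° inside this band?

No

Band width going east from -53.03° to -33.99°: ((-33.99 − -53.03) mod 360) = 19.04°.
Offset of -134.42° east of the west edge: ((-134.42 − -53.03) mod 360) = 278.61°.
278.61° > 19.04° ⇒ outside.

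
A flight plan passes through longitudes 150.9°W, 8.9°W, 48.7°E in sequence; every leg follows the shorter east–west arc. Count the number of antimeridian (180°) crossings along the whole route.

0

Leg 1: -150.9° → -8.9°, shortest Δλ = 142.0° (east) — does not cross 180°.
Leg 2: -8.9° → +48.7°, shortest Δλ = 57.6° (east) — does not cross 180°.
Total crossings: 0.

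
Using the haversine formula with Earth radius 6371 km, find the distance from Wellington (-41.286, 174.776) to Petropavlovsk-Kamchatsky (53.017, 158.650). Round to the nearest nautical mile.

5723 nmi

Δλ = 158.650 − 174.776 = -16.126°.
Δφ = 53.017 − -41.286 = 94.303°.
a = sin²(Δφ/2) + cos φ₁ · cos φ₂ · sin²(Δλ/2) = 0.546409.
c = 2·atan2(√a, √(1−a)) = 1.66375 rad → d = 6371·c ≈ 10599.73 km ≈ 5723.40 nmi.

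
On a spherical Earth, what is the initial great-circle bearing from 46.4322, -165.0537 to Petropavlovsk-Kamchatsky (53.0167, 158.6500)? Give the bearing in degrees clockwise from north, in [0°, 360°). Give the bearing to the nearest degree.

299°

Δλ = 158.6500 − -165.0537 = 323.7037°; wrapped into (−180°, 180°]: -36.2963°.
θ = atan2( sin Δλ · cos φ₂ , cos φ₁ · sin φ₂ − sin φ₁ · cos φ₂ · cos Δλ )
  = atan2(-0.35611, 0.19924) = -60.773° → normalised to [0°, 360°): 299.227°.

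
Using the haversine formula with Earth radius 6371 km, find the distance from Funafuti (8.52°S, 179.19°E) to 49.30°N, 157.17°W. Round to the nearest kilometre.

Δλ = -157.17 − 179.19 = -336.36°; wrapped into (−180°, 180°]: 23.64°.
Δφ = 49.30 − -8.52 = 57.82°.
a = sin²(Δφ/2) + cos φ₁ · cos φ₂ · sin²(Δλ/2) = 0.260769.
c = 2·atan2(√a, √(1−a)) = 1.07189 rad → d = 6371·c ≈ 6829.03 km.

6829 km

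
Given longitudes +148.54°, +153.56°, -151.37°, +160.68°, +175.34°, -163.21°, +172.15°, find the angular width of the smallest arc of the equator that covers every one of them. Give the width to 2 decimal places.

Sort the longitudes: -163.21°, -151.37°, +148.54°, +153.56°, +160.68°, +172.15°, +175.34°.
Eastward gaps between consecutive values (wrapping around): 11.84°, 299.91°, 5.02°, 7.12°, 11.47°, 3.19°, 21.45°.
Largest gap = 299.91° ⇒ minimal covering band is its complement: 360° − 299.91° = 60.09°.
Band runs from +148.54° eastward to -151.37°, crossing the antimeridian.

60.09°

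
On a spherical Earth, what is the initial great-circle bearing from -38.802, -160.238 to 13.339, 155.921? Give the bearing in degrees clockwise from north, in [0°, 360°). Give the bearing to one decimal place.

Δλ = 155.921 − -160.238 = 316.159°; wrapped into (−180°, 180°]: -43.841°.
θ = atan2( sin Δλ · cos φ₂ , cos φ₁ · sin φ₂ − sin φ₁ · cos φ₂ · cos Δλ )
  = atan2(-0.67397, 0.61957) = -47.408° → normalised to [0°, 360°): 312.592°.

312.6°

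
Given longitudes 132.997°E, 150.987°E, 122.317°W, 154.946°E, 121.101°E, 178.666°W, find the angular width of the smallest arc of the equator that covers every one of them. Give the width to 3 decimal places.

Sort the longitudes: -178.666°, -122.317°, +121.101°, +132.997°, +150.987°, +154.946°.
Eastward gaps between consecutive values (wrapping around): 56.349°, 243.418°, 11.896°, 17.990°, 3.959°, 26.388°.
Largest gap = 243.418° ⇒ minimal covering band is its complement: 360° − 243.418° = 116.582°.
Band runs from +121.101° eastward to -122.317°, crossing the antimeridian.

116.582°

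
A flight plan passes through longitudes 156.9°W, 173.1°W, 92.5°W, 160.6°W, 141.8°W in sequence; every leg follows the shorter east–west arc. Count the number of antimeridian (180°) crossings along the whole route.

Leg 1: -156.9° → -173.1°, shortest Δλ = -16.2° (west) — does not cross 180°.
Leg 2: -173.1° → -92.5°, shortest Δλ = 80.6° (east) — does not cross 180°.
Leg 3: -92.5° → -160.6°, shortest Δλ = -68.1° (west) — does not cross 180°.
Leg 4: -160.6° → -141.8°, shortest Δλ = 18.8° (east) — does not cross 180°.
Total crossings: 0.

0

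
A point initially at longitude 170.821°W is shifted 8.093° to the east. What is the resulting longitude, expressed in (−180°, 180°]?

162.728°W

Start at -170.821°; shift +8.093° → -162.728°.
-162.728° already lies in (−180°, 180°].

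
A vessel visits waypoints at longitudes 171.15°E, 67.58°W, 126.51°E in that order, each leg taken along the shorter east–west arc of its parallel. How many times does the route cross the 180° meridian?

2

Leg 1: +171.15° → -67.58°, shortest Δλ = 121.27° (east) — crosses 180°.
Leg 2: -67.58° → +126.51°, shortest Δλ = -165.91° (west) — crosses 180°.
Total crossings: 2.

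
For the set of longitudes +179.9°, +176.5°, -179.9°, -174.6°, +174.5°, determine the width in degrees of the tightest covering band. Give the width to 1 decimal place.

10.9°

Sort the longitudes: -179.9°, -174.6°, +174.5°, +176.5°, +179.9°.
Eastward gaps between consecutive values (wrapping around): 5.3°, 349.1°, 2.0°, 3.4°, 0.2°.
Largest gap = 349.1° ⇒ minimal covering band is its complement: 360° − 349.1° = 10.9°.
Band runs from +174.5° eastward to -174.6°, crossing the antimeridian.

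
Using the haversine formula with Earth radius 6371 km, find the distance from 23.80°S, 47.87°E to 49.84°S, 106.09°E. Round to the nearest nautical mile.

Δλ = 106.09 − 47.87 = 58.22°.
Δφ = -49.84 − -23.80 = -26.04°.
a = sin²(Δφ/2) + cos φ₁ · cos φ₂ · sin²(Δλ/2) = 0.190411.
c = 2·atan2(√a, √(1−a)) = 0.90310 rad → d = 6371·c ≈ 5753.65 km ≈ 3106.72 nmi.

3107 nmi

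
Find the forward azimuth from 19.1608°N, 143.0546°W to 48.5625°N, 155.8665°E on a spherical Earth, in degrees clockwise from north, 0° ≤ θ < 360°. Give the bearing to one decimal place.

316.2°

Δλ = 155.8665 − -143.0546 = 298.9211°; wrapped into (−180°, 180°]: -61.0789°.
θ = atan2( sin Δλ · cos φ₂ , cos φ₁ · sin φ₂ − sin φ₁ · cos φ₂ · cos Δλ )
  = atan2(-0.57927, 0.60310) = -43.845° → normalised to [0°, 360°): 316.155°.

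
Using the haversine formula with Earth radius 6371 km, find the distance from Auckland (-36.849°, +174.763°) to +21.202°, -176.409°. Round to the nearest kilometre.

6521 km

Δλ = -176.409 − 174.763 = -351.172°; wrapped into (−180°, 180°]: 8.828°.
Δφ = 21.202 − -36.849 = 58.051°.
a = sin²(Δφ/2) + cos φ₁ · cos φ₂ · sin²(Δλ/2) = 0.239837.
c = 2·atan2(√a, √(1−a)) = 1.02356 rad → d = 6371·c ≈ 6521.12 km.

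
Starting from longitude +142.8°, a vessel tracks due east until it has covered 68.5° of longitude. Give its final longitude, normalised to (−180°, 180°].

Start at +142.8°; shift +68.5° → +211.3°.
+211.3° lies outside (−180°, 180°]; subtract 360° → -148.7°.

-148.7°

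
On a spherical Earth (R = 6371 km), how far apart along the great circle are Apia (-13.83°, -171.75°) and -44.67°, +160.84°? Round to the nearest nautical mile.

2320 nmi

Δλ = 160.84 − -171.75 = 332.59°; wrapped into (−180°, 180°]: -27.41°.
Δφ = -44.67 − -13.83 = -30.84°.
a = sin²(Δφ/2) + cos φ₁ · cos φ₂ · sin²(Δλ/2) = 0.109461.
c = 2·atan2(√a, √(1−a)) = 0.67441 rad → d = 6371·c ≈ 4296.64 km ≈ 2320.00 nmi.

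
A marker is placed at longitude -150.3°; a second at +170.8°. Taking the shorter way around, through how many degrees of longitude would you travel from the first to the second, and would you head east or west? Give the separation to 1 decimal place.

Raw difference: 170.8 − -150.3 = 321.1°.
Normalise into (−180°, 180°]: 321.1° − 360° = -38.9°.
Negative ⇒ the second point lies to the west; separation 38.9°.

38.9° west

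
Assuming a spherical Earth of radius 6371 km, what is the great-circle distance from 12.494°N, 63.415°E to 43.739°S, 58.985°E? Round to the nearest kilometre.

Δλ = 58.985 − 63.415 = -4.430°.
Δφ = -43.739 − 12.494 = -56.233°.
a = sin²(Δφ/2) + cos φ₁ · cos φ₂ · sin²(Δλ/2) = 0.223145.
c = 2·atan2(√a, √(1−a)) = 0.98398 rad → d = 6371·c ≈ 6268.96 km.

6269 km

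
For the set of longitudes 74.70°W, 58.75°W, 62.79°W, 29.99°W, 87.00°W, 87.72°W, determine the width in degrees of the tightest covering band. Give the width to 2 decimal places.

57.73°

Sort the longitudes: -87.72°, -87.00°, -74.70°, -62.79°, -58.75°, -29.99°.
Eastward gaps between consecutive values (wrapping around): 0.72°, 12.30°, 11.91°, 4.04°, 28.76°, 302.27°.
Largest gap = 302.27° ⇒ minimal covering band is its complement: 360° − 302.27° = 57.73°.
Band runs from -87.72° eastward to -29.99°.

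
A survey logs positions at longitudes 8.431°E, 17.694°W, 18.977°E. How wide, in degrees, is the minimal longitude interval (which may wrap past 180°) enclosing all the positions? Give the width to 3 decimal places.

Sort the longitudes: -17.694°, +8.431°, +18.977°.
Eastward gaps between consecutive values (wrapping around): 26.125°, 10.546°, 323.329°.
Largest gap = 323.329° ⇒ minimal covering band is its complement: 360° − 323.329° = 36.671°.
Band runs from -17.694° eastward to +18.977°.

36.671°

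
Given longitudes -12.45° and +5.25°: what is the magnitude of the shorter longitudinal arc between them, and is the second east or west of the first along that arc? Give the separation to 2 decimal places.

Raw difference: 5.25 − -12.45 = 17.7°.
Normalise into (−180°, 180°]: 17.7° stays 17.7°.
Positive ⇒ the second point lies to the east; separation 17.70°.

17.70° east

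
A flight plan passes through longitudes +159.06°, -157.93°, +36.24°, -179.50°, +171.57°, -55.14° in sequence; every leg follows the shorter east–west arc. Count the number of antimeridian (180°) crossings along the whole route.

5

Leg 1: +159.06° → -157.93°, shortest Δλ = 43.01° (east) — crosses 180°.
Leg 2: -157.93° → +36.24°, shortest Δλ = -165.83° (west) — crosses 180°.
Leg 3: +36.24° → -179.50°, shortest Δλ = 144.26° (east) — crosses 180°.
Leg 4: -179.50° → +171.57°, shortest Δλ = -8.93° (west) — crosses 180°.
Leg 5: +171.57° → -55.14°, shortest Δλ = 133.29° (east) — crosses 180°.
Total crossings: 5.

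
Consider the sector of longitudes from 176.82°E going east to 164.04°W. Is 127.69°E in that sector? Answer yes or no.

Band width going east from +176.82° to -164.04°: ((-164.04 − 176.82) mod 360) = 19.14°.
Offset of +127.69° east of the west edge: ((127.69 − 176.82) mod 360) = 310.87°.
310.87° > 19.14° ⇒ outside.

No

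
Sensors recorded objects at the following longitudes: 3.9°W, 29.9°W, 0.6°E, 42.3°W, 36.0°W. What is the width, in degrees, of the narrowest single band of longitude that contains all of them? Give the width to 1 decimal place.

42.9°

Sort the longitudes: -42.3°, -36.0°, -29.9°, -3.9°, +0.6°.
Eastward gaps between consecutive values (wrapping around): 6.3°, 6.1°, 26.0°, 4.5°, 317.1°.
Largest gap = 317.1° ⇒ minimal covering band is its complement: 360° − 317.1° = 42.9°.
Band runs from -42.3° eastward to +0.6°.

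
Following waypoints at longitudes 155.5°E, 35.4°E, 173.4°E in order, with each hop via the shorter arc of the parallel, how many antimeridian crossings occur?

0

Leg 1: +155.5° → +35.4°, shortest Δλ = -120.1° (west) — does not cross 180°.
Leg 2: +35.4° → +173.4°, shortest Δλ = 138.0° (east) — does not cross 180°.
Total crossings: 0.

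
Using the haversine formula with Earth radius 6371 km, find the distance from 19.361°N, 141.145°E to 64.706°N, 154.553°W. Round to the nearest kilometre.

6858 km

Δλ = -154.553 − 141.145 = -295.698°; wrapped into (−180°, 180°]: 64.302°.
Δφ = 64.706 − 19.361 = 45.345°.
a = sin²(Δφ/2) + cos φ₁ · cos φ₂ · sin²(Δλ/2) = 0.262734.
c = 2·atan2(√a, √(1−a)) = 1.07637 rad → d = 6371·c ≈ 6857.52 km.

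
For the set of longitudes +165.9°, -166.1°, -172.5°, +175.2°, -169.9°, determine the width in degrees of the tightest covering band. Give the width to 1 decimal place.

Sort the longitudes: -172.5°, -169.9°, -166.1°, +165.9°, +175.2°.
Eastward gaps between consecutive values (wrapping around): 2.6°, 3.8°, 332.0°, 9.3°, 12.3°.
Largest gap = 332.0° ⇒ minimal covering band is its complement: 360° − 332.0° = 28.0°.
Band runs from +165.9° eastward to -166.1°, crossing the antimeridian.

28.0°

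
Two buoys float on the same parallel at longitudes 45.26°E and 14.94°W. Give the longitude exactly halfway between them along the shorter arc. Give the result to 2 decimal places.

15.16°E

Signed shortest Δλ from +45.26° to -14.94° is -60.20°.
Midpoint longitude = +45.26° + (-60.20°)/2 = +45.26° − 30.10° = +15.16°.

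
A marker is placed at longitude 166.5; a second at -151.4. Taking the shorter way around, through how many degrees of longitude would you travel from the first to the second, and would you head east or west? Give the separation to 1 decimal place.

Raw difference: -151.4 − 166.5 = -317.9°.
Normalise into (−180°, 180°]: -317.9° + 360° = 42.1°.
Positive ⇒ the second point lies to the east; separation 42.1°.

42.1° east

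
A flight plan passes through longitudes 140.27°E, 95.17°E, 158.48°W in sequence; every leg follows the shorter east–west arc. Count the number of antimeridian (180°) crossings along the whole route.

1

Leg 1: +140.27° → +95.17°, shortest Δλ = -45.1° (west) — does not cross 180°.
Leg 2: +95.17° → -158.48°, shortest Δλ = 106.35° (east) — crosses 180°.
Total crossings: 1.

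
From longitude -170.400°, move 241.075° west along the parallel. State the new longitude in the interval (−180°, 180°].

Start at -170.400°; shift −241.075° → -411.475°.
-411.475° lies outside (−180°, 180°]; add 360° → -51.475°.

-51.475°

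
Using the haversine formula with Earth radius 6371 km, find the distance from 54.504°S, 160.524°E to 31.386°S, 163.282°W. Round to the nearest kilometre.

3837 km

Δλ = -163.282 − 160.524 = -323.806°; wrapped into (−180°, 180°]: 36.194°.
Δφ = -31.386 − -54.504 = 23.118°.
a = sin²(Δφ/2) + cos φ₁ · cos φ₂ · sin²(Δλ/2) = 0.087979.
c = 2·atan2(√a, √(1−a)) = 0.60229 rad → d = 6371·c ≈ 3837.17 km.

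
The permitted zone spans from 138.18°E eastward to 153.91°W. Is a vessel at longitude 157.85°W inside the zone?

Band width going east from +138.18° to -153.91°: ((-153.91 − 138.18) mod 360) = 67.91°.
Offset of -157.85° east of the west edge: ((-157.85 − 138.18) mod 360) = 63.97°.
63.97° ≤ 67.91° ⇒ inside.

Yes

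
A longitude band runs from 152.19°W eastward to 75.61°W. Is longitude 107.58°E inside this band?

No

Band width going east from -152.19° to -75.61°: ((-75.61 − -152.19) mod 360) = 76.58°.
Offset of +107.58° east of the west edge: ((107.58 − -152.19) mod 360) = 259.77°.
259.77° > 76.58° ⇒ outside.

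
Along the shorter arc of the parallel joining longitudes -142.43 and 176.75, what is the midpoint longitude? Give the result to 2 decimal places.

Signed shortest Δλ from -142.43° to +176.75° is -40.82°.
Midpoint longitude = -142.43° + (-40.82°)/2 = -142.43° − 20.41° = -162.84°.
(The naïve average (-142.43 + +176.75)/2 = 17.16° is on the wrong side of the globe.)

-162.84°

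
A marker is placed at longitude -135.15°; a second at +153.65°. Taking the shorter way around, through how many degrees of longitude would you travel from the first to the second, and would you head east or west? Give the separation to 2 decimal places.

71.20° west

Raw difference: 153.65 − -135.15 = 288.8°.
Normalise into (−180°, 180°]: 288.8° − 360° = -71.2°.
Negative ⇒ the second point lies to the west; separation 71.20°.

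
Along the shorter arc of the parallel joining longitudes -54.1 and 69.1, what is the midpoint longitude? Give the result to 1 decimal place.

+7.5°

Signed shortest Δλ from -54.1° to +69.1° is +123.2°.
Midpoint longitude = -54.1° + (+123.2°)/2 = -54.1° + 61.6° = +7.5°.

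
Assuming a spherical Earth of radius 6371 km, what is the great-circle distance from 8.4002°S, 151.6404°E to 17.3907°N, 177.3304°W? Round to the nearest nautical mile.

Δλ = -177.3304 − 151.6404 = -328.9708°; wrapped into (−180°, 180°]: 31.0292°.
Δφ = 17.3907 − -8.4002 = 25.7909°.
a = sin²(Δφ/2) + cos φ₁ · cos φ₂ · sin²(Δλ/2) = 0.117351.
c = 2·atan2(√a, √(1−a)) = 0.69929 rad → d = 6371·c ≈ 4455.18 km ≈ 2405.61 nmi.

2406 nmi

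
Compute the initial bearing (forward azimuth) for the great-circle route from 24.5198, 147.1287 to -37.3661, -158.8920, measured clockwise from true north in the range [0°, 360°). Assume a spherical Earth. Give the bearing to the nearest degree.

Δλ = -158.8920 − 147.1287 = -306.0207°; wrapped into (−180°, 180°]: 53.9793°.
θ = atan2( sin Δλ · cos φ₂ , cos φ₁ · sin φ₂ − sin φ₁ · cos φ₂ · cos Δλ )
  = atan2(0.64282, -0.74614) = 139.254° → normalised to [0°, 360°): 139.254°.

139°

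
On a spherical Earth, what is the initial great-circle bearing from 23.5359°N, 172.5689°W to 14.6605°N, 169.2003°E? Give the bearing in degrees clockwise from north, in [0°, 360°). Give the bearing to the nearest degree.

Δλ = 169.2003 − -172.5689 = 341.7692°; wrapped into (−180°, 180°]: -18.2308°.
θ = atan2( sin Δλ · cos φ₂ , cos φ₁ · sin φ₂ − sin φ₁ · cos φ₂ · cos Δλ )
  = atan2(-0.30266, -0.13489) = -114.022° → normalised to [0°, 360°): 245.978°.

246°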